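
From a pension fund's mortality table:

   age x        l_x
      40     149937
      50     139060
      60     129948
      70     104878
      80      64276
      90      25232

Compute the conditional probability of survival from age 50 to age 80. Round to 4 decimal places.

We want 30p50 = l_80/l_50.
The conditional survival probability is l_80/l_50 = 64276/139060 = 0.462218.

0.4622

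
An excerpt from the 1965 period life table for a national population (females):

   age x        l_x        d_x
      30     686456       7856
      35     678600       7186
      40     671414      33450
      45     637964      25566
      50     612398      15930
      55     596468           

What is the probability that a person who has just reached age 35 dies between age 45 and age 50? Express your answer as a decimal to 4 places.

We want 10|5q35 = (l_45 − l_50)/l_35.
This is the probability of reaching 45 but not 50, conditional on being alive at 35: (l_45 − l_50) / l_35.
= (637964 − 612398) / 678600 = 25566 / 678600 = 0.037675.

0.0377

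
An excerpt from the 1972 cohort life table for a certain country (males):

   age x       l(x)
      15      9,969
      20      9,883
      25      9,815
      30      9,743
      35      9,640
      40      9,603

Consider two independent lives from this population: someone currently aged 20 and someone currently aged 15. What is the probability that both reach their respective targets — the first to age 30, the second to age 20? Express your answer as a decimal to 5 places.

0.97733

p₁ = l(30)/l(20) = 9,743/9,883 = 0.985834; p₂ = l(20)/l(15) = 9,883/9,969 = 0.991373.
P(both) = p₁ × p₂ = 0.985834 × 0.991373 = 0.977329.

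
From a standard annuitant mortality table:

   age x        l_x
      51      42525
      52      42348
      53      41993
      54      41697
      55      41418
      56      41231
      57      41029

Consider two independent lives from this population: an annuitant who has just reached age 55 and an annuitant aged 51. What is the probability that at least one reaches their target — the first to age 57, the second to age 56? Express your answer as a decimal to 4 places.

0.9997

p₁ = l_57/l_55 = 41029/41418 = 0.990608; p₂ = l_56/l_51 = 41231/42525 = 0.969571.
P(at least one) = 1 − (1−p₁)(1−p₂) = 1 − 0.009392 × 0.030429 = 0.999714.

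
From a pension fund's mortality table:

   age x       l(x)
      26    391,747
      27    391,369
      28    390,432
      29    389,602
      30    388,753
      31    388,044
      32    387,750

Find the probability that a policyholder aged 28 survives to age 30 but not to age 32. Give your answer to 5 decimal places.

This is the probability of reaching 30 but not 32, conditional on being alive at 28: (l(30) − l(32)) / l(28).
= (388,753 − 387,750) / 390,432 = 1,003 / 390,432 = 0.002569.

0.00257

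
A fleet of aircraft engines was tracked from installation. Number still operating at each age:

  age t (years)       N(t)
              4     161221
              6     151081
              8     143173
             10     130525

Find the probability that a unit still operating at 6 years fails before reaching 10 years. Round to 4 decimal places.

0.1361

P(fail before 10 | operational at 6) = 1 − N(10)/N(6) = 1 − 130525/151081 = (20556)/151081 = 0.136059.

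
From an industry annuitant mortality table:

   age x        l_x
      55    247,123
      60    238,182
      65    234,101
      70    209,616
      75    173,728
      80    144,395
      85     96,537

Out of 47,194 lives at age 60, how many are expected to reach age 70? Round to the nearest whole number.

The relevant probability is 209,616/238,182 = 0.880067.
Expected number = 47,194 × 0.880067 = 41534.

41534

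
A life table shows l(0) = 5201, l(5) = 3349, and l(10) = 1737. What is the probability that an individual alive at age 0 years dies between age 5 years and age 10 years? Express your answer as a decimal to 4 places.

This is the probability of reaching 5 but not 10, conditional on being alive at 0: (l(5) − l(10)) / l(0).
= (3349 − 1737) / 5201 = 1612 / 5201 = 0.309940.

0.3099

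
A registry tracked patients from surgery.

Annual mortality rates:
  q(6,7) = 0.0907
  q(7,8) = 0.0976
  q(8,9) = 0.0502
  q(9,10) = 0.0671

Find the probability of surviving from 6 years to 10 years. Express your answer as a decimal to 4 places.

0.7271

The overall survival probability is (1 − 0.0907) × (1 − 0.0976) × (1 − 0.0502) × (1 − 0.0671).
= 0.9093 × 0.9024 × 0.9498 × 0.9329 = 0.727065.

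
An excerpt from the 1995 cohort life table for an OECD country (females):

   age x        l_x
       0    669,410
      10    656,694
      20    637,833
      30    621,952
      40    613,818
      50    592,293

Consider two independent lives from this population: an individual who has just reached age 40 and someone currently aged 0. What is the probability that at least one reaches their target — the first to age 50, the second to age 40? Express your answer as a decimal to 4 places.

p₁ = l_50/l_40 = 592,293/613,818 = 0.964933; p₂ = l_40/l_0 = 613,818/669,410 = 0.916954.
P(at least one) = 1 − (1−p₁)(1−p₂) = 1 − 0.035067 × 0.083046 = 0.997088.

0.9971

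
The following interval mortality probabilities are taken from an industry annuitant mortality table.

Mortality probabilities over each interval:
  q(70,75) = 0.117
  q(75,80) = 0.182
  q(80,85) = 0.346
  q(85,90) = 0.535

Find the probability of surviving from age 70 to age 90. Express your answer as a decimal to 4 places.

P(survive 70→90) = (1 − 0.117) × (1 − 0.182) × (1 − 0.346) × (1 − 0.535).
= 0.883 × 0.818 × 0.654 × 0.465 = 0.219657.

0.2197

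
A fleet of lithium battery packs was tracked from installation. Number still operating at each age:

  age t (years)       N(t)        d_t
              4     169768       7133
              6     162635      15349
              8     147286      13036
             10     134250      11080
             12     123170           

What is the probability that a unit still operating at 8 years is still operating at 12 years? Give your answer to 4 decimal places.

0.8363

The conditional survival probability is N(12)/N(8) = 123170/147286 = 0.836264.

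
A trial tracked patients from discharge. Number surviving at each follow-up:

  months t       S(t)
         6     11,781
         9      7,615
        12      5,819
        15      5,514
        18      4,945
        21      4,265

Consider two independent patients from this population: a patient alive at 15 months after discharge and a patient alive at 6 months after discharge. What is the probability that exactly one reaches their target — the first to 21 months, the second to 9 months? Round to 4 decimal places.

p₁ = S(21)/S(15) = 4,265/5,514 = 0.773486; p₂ = S(9)/S(6) = 7,615/11,781 = 0.646380.
P(exactly one) = p₁(1−p₂) + (1−p₁)p₂ = 0.273520 + 0.146414 = 0.419934.

0.4199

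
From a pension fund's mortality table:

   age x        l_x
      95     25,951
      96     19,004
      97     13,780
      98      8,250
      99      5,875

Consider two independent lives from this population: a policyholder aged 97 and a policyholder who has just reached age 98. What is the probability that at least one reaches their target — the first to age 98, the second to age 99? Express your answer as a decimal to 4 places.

0.8845

p₁ = l_98/l_97 = 8,250/13,780 = 0.598694; p₂ = l_99/l_98 = 5,875/8,250 = 0.712121.
P(at least one) = 1 − (1−p₁)(1−p₂) = 1 − 0.401306 × 0.287879 = 0.884472.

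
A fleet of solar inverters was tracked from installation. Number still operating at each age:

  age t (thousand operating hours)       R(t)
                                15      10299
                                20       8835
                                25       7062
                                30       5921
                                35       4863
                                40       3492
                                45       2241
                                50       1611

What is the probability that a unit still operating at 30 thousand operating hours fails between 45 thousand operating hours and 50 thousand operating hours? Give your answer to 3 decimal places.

0.106

This is the probability of reaching 45 but not 50, conditional on being operational at 30: (R(45) − R(50)) / R(30).
= (2241 − 1611) / 5921 = 630 / 5921 = 0.106401.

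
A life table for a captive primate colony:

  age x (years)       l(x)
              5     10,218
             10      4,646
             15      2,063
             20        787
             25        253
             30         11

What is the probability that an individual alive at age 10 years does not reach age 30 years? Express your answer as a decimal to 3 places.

P(die before 30 | alive at 10) = 1 − l(30)/l(10) = 1 − 11/4,646 = (4,635)/4,646 = 0.997632.

0.998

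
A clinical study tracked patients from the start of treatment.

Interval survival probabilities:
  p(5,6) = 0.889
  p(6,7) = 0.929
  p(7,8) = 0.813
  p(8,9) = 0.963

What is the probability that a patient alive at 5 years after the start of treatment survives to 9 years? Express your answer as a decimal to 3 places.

0.647

Survival from 5 to 9 is the product of surviving each interval: 0.889 × 0.929 × 0.813 × 0.963.
= 0.646598.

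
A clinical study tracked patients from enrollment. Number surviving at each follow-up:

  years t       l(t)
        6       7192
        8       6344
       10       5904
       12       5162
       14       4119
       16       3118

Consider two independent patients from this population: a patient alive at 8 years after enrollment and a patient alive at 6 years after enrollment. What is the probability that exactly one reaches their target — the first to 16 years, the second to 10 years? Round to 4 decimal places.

0.5055

p₁ = l(16)/l(8) = 3118/6344 = 0.491488; p₂ = l(10)/l(6) = 5904/7192 = 0.820912.
P(exactly one) = p₁(1−p₂) + (1−p₁)p₂ = 0.088020 + 0.417444 = 0.505463.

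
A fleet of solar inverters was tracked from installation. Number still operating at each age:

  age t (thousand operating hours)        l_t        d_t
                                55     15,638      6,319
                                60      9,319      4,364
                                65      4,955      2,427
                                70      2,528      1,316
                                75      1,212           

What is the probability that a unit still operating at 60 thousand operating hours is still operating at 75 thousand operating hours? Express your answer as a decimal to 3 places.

The conditional survival probability is l_75/l_60 = 1,212/9,319 = 0.130057.

0.130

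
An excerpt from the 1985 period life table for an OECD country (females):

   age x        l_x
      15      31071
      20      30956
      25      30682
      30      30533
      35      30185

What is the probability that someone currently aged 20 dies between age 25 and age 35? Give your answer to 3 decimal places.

0.016

We want 5|10q20 = (l_25 − l_35)/l_20.
This is the probability of reaching 25 but not 35, conditional on being alive at 20: (l_25 − l_35) / l_20.
= (30682 − 30185) / 30956 = 497 / 30956 = 0.016055.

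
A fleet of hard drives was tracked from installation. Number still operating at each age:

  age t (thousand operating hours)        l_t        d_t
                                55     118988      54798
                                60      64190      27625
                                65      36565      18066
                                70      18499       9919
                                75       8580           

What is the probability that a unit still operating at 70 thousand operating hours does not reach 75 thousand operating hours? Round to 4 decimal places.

P(fail before 75 | operational at 70) = 1 − l_75/l_70 = 1 − 8580/18499 = (9919)/18499 = 0.536191.

0.5362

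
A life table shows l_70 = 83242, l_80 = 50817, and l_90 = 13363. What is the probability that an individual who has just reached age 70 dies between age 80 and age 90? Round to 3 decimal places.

We want 10|10q70 = (l_80 − l_90)/l_70.
This is the probability of reaching 80 but not 90, conditional on being alive at 70: (l_80 − l_90) / l_70.
= (50817 − 13363) / 83242 = 37454 / 83242 = 0.449941.

0.450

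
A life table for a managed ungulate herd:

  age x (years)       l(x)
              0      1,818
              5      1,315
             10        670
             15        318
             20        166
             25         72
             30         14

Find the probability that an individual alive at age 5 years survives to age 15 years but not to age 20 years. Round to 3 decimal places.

This is the probability of reaching 15 but not 20, conditional on being alive at 5: (l(15) − l(20)) / l(5).
= (318 − 166) / 1,315 = 152 / 1,315 = 0.115589.

0.116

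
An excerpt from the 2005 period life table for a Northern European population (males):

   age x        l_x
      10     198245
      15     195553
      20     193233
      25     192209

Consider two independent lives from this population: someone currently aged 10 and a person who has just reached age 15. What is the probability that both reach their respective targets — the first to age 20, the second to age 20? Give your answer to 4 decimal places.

0.9632

p₁ = l_20/l_10 = 193233/198245 = 0.974718; p₂ = l_20/l_15 = 193233/195553 = 0.988136.
P(both) = p₁ × p₂ = 0.974718 × 0.988136 = 0.963154.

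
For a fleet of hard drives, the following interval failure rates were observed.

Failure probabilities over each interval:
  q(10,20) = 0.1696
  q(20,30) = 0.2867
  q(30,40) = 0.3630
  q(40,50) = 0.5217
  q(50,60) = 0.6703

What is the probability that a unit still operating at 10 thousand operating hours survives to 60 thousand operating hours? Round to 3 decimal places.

0.060

Chaining the interval survival probabilities: (1 − 0.1696) × (1 − 0.2867) × (1 − 0.3630) × (1 − 0.5217) × (1 − 0.6703).
= 0.8304 × 0.7133 × 0.6370 × 0.4783 × 0.3297 = 0.059500.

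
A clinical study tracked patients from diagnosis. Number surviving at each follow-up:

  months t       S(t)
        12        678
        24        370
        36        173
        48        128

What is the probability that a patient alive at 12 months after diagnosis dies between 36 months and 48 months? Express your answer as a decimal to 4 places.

This is the probability of reaching 36 but not 48, conditional on being alive at 12: (S(36) − S(48)) / S(12).
= (173 − 128) / 678 = 45 / 678 = 0.066372.

0.0664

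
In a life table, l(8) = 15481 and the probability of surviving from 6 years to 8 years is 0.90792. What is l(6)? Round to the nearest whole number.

l(6) = l(8) / p = 15481 / 0.90792 = 17051.

17051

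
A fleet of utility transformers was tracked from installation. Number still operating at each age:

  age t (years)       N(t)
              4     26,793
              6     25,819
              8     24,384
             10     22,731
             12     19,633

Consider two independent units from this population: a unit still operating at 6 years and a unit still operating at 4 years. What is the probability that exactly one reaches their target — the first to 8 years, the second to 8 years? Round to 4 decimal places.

0.1355

p₁ = N(8)/N(6) = 24,384/25,819 = 0.944421; p₂ = N(8)/N(4) = 24,384/26,793 = 0.910088.
P(exactly one) = p₁(1−p₂) + (1−p₁)p₂ = 0.084915 + 0.050582 = 0.135497.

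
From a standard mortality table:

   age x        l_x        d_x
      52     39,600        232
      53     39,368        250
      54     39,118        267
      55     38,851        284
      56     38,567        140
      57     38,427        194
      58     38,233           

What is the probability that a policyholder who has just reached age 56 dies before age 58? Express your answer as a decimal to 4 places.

0.0087

P(die before 58 | alive at 56) = 1 − l_58/l_56 = 1 − 38,233/38,567 = (334)/38,567 = 0.008660.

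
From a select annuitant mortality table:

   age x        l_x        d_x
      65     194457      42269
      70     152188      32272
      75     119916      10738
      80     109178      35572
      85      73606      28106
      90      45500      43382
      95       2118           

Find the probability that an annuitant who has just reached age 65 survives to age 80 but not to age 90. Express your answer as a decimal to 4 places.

0.3275

We want 15|10q65 = (l_80 − l_90)/l_65.
This is the probability of reaching 80 but not 90, conditional on being alive at 65: (l_80 − l_90) / l_65.
= (109178 − 45500) / 194457 = 63678 / 194457 = 0.327466.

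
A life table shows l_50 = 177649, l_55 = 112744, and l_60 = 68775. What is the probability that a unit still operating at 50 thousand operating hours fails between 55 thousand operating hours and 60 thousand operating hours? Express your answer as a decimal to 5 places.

0.24750

This is the probability of reaching 55 but not 60, conditional on being operational at 50: (l_55 − l_60) / l_50.
= (112744 − 68775) / 177649 = 43969 / 177649 = 0.247505.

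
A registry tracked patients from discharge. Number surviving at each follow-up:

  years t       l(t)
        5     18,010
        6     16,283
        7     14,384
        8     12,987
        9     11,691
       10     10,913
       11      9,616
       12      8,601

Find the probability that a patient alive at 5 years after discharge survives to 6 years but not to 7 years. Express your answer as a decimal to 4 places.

0.1054

This is the probability of reaching 6 but not 7, conditional on being alive at 5: (l(6) − l(7)) / l(5).
= (16,283 − 14,384) / 18,010 = 1,899 / 18,010 = 0.105441.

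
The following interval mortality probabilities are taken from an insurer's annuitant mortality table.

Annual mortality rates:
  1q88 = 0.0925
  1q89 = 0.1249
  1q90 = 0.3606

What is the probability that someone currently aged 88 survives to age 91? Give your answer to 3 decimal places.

The overall survival probability is (1 − 0.0925) × (1 − 0.1249) × (1 − 0.3606).
= 0.9075 × 0.8751 × 0.6394 = 0.507782.

0.508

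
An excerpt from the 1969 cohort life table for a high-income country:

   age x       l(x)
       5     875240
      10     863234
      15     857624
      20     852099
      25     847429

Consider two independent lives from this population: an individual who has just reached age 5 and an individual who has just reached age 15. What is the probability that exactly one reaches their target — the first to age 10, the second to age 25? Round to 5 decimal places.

p₁ = l(10)/l(5) = 863234/875240 = 0.986283; p₂ = l(25)/l(15) = 847429/857624 = 0.988113.
P(exactly one) = p₁(1−p₂) + (1−p₁)p₂ = 0.011724 + 0.013554 = 0.025278.

0.02528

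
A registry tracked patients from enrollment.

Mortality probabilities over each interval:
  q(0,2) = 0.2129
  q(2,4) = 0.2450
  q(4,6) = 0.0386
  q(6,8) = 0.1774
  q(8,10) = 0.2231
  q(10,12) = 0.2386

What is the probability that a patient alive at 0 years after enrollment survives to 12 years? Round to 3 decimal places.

Survival from 0 to 12 is the product of surviving each interval: (1 − 0.2129) × (1 − 0.2450) × (1 − 0.0386) × (1 − 0.1774) × (1 − 0.2231) × (1 − 0.2386).
= 0.7871 × 0.7550 × 0.9614 × 0.8226 × 0.7769 × 0.7614 = 0.278002.

0.278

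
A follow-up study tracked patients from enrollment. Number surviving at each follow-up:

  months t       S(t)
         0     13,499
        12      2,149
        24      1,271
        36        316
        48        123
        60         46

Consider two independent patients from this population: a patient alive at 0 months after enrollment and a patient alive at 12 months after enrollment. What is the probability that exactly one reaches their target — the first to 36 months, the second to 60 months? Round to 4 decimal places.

0.0438

p₁ = S(36)/S(0) = 316/13,499 = 0.023409; p₂ = S(60)/S(12) = 46/2,149 = 0.021405.
P(exactly one) = p₁(1−p₂) + (1−p₁)p₂ = 0.022908 + 0.020904 = 0.043812.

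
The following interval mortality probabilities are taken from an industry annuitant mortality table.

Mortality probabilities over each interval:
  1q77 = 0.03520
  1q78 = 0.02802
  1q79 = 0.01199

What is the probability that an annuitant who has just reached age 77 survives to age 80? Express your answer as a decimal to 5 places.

0.92652

The overall survival probability is (1 − 0.03520) × (1 − 0.02802) × (1 − 0.01199).
= 0.96480 × 0.97198 × 0.98801 = 0.926522.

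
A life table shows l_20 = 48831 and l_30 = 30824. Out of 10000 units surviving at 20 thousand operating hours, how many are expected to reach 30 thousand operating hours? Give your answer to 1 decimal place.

The relevant probability is 30824/48831 = 0.631238.
Expected number = 10000 × 0.631238 = 6312.4.

6312.4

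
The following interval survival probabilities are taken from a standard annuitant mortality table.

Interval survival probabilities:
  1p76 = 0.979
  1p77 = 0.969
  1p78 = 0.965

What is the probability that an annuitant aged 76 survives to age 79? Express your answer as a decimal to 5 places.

0.91545

3p76 = 0.979 × 0.969 × 0.965.
= 0.915448.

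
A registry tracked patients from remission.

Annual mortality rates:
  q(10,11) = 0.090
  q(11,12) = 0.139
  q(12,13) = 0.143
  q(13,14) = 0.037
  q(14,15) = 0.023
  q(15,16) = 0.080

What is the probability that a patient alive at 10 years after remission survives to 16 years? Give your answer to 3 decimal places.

The overall survival probability is (1 − 0.090) × (1 − 0.139) × (1 − 0.143) × (1 − 0.037) × (1 − 0.023) × (1 − 0.080).
= 0.910 × 0.861 × 0.857 × 0.963 × 0.977 × 0.920 = 0.581211.

0.581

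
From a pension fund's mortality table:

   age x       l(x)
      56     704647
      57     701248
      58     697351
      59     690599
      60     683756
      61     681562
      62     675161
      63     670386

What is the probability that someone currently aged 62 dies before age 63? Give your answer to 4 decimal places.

P(die before 63 | alive at 62) = 1 − l(63)/l(62) = 1 − 670386/675161 = (4775)/675161 = 0.007072.

0.0071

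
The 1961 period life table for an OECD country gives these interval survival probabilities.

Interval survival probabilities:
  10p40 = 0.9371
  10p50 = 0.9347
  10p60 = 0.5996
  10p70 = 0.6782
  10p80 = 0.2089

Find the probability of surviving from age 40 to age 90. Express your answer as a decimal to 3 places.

0.074

Survival from 40 to 90 is the product of surviving each interval: 0.9371 × 0.9347 × 0.5996 × 0.6782 × 0.2089.
= 0.074407.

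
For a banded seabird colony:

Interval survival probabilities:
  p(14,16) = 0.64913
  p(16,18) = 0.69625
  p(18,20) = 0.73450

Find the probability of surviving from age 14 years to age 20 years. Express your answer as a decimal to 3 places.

0.332

The overall survival probability is 0.64913 × 0.69625 × 0.73450.
= 0.331962.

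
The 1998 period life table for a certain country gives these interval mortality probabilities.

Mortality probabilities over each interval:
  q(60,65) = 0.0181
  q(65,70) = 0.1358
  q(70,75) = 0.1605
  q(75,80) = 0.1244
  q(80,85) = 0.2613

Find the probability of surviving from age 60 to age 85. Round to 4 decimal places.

0.4608

Survival from 60 to 85 is the product of surviving each interval: (1 − 0.0181) × (1 − 0.1358) × (1 − 0.1605) × (1 − 0.1244) × (1 − 0.2613).
= 0.9819 × 0.8642 × 0.8395 × 0.8756 × 0.7387 = 0.460761.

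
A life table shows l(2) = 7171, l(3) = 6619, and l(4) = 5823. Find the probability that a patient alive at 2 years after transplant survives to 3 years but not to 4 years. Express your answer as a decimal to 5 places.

0.11100

This is the probability of reaching 3 but not 4, conditional on being alive at 2: (l(3) − l(4)) / l(2).
= (6619 − 5823) / 7171 = 796 / 7171 = 0.111003.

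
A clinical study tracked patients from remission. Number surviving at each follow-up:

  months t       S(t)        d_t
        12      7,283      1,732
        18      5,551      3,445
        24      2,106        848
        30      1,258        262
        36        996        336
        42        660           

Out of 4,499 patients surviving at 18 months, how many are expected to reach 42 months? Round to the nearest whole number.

The relevant probability is 660/5,551 = 0.118897.
Expected number = 4,499 × 0.118897 = 535.

535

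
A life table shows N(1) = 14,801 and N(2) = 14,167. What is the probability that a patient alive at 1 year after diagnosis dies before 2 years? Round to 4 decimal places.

0.0428

P(die before 2 | alive at 1) = 1 − N(2)/N(1) = 1 − 14,167/14,801 = (634)/14,801 = 0.042835.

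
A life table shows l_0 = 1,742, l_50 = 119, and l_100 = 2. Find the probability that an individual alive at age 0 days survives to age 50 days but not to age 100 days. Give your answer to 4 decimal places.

This is the probability of reaching 50 but not 100, conditional on being alive at 0: (l_50 − l_100) / l_0.
= (119 − 2) / 1,742 = 117 / 1,742 = 0.067164.

0.0672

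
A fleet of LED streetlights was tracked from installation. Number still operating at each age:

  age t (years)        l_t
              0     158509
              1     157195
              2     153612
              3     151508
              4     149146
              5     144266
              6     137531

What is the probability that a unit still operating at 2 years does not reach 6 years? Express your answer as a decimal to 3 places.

0.105

P(fail before 6 | operational at 2) = 1 − l_6/l_2 = 1 − 137531/153612 = (16081)/153612 = 0.104686.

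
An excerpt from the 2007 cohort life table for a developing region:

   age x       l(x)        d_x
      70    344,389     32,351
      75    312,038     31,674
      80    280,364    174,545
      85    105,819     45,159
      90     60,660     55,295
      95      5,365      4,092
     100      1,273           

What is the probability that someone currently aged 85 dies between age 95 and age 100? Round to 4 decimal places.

0.0387

This is the probability of reaching 95 but not 100, conditional on being alive at 85: (l(95) − l(100)) / l(85).
= (5,365 − 1,273) / 105,819 = 4,092 / 105,819 = 0.038670.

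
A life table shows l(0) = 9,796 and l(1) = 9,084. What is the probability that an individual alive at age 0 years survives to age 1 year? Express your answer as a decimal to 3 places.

0.927

The conditional survival probability is l(1)/l(0) = 9,084/9,796 = 0.927317.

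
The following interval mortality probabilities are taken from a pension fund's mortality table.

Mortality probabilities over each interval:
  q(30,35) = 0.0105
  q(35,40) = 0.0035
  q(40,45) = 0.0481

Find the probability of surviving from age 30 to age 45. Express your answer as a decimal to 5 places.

Survival from 30 to 45 is the product of surviving each interval: (1 − 0.0105) × (1 − 0.0035) × (1 − 0.0481).
= 0.9895 × 0.9965 × 0.9519 = 0.938608.

0.93861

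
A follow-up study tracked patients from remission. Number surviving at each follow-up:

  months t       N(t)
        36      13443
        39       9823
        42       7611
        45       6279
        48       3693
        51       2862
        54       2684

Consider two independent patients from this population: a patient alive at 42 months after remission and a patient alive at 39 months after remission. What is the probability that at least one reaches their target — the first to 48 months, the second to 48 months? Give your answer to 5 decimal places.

0.67875

p₁ = N(48)/N(42) = 3693/7611 = 0.485219; p₂ = N(48)/N(39) = 3693/9823 = 0.375954.
P(at least one) = 1 − (1−p₁)(1−p₂) = 1 − 0.514781 × 0.624046 = 0.678753.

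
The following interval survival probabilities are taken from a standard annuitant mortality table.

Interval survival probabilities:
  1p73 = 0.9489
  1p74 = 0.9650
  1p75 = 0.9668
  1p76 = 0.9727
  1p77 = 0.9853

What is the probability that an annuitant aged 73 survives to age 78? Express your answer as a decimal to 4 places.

0.8485

Chaining the interval survival probabilities: 0.9489 × 0.9650 × 0.9668 × 0.9727 × 0.9853.
= 0.848461.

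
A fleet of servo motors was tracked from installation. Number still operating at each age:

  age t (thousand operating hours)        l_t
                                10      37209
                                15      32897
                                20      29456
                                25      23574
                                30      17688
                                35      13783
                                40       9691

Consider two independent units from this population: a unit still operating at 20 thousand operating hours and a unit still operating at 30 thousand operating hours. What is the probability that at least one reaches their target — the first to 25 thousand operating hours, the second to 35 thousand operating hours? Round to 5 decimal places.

p₁ = l_25/l_20 = 23574/29456 = 0.800312; p₂ = l_35/l_30 = 13783/17688 = 0.779229.
P(at least one) = 1 − (1−p₁)(1−p₂) = 1 − 0.199688 × 0.220771 = 0.955915.

0.95591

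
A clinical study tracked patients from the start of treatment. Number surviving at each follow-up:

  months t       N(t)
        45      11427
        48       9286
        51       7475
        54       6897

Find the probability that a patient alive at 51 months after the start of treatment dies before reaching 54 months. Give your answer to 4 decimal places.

0.0773

P(die before 54 | alive at 51) = 1 − N(54)/N(51) = 1 − 6897/7475 = (578)/7475 = 0.077324.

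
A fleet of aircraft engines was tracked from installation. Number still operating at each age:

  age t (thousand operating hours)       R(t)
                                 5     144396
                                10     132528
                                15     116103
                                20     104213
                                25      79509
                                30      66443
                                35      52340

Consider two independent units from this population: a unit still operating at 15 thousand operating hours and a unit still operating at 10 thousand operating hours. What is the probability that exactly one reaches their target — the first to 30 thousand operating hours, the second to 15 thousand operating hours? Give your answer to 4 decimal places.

p₁ = R(30)/R(15) = 66443/116103 = 0.572276; p₂ = R(15)/R(10) = 116103/132528 = 0.876064.
P(exactly one) = p₁(1−p₂) + (1−p₁)p₂ = 0.070926 + 0.374714 = 0.445639.

0.4456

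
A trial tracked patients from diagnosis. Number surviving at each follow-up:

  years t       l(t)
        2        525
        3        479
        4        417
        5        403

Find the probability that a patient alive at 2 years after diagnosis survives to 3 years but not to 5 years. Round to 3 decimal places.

This is the probability of reaching 3 but not 5, conditional on being alive at 2: (l(3) − l(5)) / l(2).
= (479 − 403) / 525 = 76 / 525 = 0.144762.

0.145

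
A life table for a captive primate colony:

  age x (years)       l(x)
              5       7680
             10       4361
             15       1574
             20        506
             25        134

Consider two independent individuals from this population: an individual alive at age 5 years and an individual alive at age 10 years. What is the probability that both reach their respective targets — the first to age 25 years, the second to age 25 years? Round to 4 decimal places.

0.0005

p₁ = l(25)/l(5) = 134/7680 = 0.017448; p₂ = l(25)/l(10) = 134/4361 = 0.030727.
P(both) = p₁ × p₂ = 0.017448 × 0.030727 = 0.000536.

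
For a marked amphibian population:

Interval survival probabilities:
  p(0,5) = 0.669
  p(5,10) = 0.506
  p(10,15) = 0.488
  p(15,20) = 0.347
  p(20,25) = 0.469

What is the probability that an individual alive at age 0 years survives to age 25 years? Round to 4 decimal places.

0.0269

Survival from 0 to 25 is the product of surviving each interval: 0.669 × 0.506 × 0.488 × 0.347 × 0.469.
= 0.026884.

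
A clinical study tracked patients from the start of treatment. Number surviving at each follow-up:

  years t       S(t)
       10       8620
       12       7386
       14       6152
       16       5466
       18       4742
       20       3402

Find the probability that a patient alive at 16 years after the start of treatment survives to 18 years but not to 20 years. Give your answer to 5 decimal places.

0.24515

This is the probability of reaching 18 but not 20, conditional on being alive at 16: (S(18) − S(20)) / S(16).
= (4742 − 3402) / 5466 = 1340 / 5466 = 0.245152.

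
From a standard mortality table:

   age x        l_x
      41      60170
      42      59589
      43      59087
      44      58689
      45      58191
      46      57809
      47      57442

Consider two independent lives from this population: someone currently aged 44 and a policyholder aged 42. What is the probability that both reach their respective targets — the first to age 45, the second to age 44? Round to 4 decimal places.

p₁ = l_45/l_44 = 58191/58689 = 0.991515; p₂ = l_44/l_42 = 58689/59589 = 0.984897.
P(both) = p₁ × p₂ = 0.991515 × 0.984897 = 0.976540.

0.9765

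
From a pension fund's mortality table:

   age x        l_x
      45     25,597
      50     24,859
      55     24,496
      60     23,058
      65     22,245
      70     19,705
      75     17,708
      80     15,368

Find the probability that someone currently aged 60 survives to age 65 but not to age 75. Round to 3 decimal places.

0.197

We want 5|10q60 = (l_65 − l_75)/l_60.
This is the probability of reaching 65 but not 75, conditional on being alive at 60: (l_65 − l_75) / l_60.
= (22,245 − 17,708) / 23,058 = 4,537 / 23,058 = 0.196765.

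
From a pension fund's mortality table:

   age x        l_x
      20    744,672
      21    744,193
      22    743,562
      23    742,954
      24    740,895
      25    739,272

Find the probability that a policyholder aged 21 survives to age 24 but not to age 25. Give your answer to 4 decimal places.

0.0022

This is the probability of reaching 24 but not 25, conditional on being alive at 21: (l_24 − l_25) / l_21.
= (740,895 − 739,272) / 744,193 = 1,623 / 744,193 = 0.002181.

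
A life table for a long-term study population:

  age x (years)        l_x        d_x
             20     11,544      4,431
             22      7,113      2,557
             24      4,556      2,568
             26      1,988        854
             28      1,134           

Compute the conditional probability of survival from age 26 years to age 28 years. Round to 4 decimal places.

The conditional survival probability is l_28/l_26 = 1,134/1,988 = 0.570423.

0.5704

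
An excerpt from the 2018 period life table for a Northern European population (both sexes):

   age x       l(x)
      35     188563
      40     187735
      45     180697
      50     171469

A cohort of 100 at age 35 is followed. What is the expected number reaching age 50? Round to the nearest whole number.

The relevant probability is 171469/188563 = 0.909346.
Expected number = 100 × 0.909346 = 91.

91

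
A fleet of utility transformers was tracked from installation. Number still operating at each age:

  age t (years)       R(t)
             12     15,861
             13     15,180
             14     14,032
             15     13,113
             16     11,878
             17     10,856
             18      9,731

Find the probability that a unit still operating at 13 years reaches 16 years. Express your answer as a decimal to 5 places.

The conditional survival probability is R(16)/R(13) = 11,878/15,180 = 0.782477.

0.78248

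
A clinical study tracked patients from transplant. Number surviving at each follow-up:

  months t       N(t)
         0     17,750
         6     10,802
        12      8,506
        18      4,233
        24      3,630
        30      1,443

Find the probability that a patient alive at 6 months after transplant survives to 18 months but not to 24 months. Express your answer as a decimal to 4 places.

0.0558

This is the probability of reaching 18 but not 24, conditional on being alive at 6: (N(18) − N(24)) / N(6).
= (4,233 − 3,630) / 10,802 = 603 / 10,802 = 0.055823.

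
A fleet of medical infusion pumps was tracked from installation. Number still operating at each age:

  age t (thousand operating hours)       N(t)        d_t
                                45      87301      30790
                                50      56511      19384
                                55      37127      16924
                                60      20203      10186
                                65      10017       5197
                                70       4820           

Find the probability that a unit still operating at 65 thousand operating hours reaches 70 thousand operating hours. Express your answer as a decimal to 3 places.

The conditional survival probability is N(70)/N(65) = 4820/10017 = 0.481182.

0.481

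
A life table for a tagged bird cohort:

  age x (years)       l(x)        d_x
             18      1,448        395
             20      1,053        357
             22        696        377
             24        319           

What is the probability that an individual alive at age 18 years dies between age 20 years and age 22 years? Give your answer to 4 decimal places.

0.2465

This is the probability of reaching 20 but not 22, conditional on being alive at 18: (l(20) − l(22)) / l(18).
= (1,053 − 696) / 1,448 = 357 / 1,448 = 0.246547.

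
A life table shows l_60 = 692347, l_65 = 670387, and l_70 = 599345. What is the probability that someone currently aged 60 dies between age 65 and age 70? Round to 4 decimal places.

We want 5|5q60 = (l_65 − l_70)/l_60.
This is the probability of reaching 65 but not 70, conditional on being alive at 60: (l_65 − l_70) / l_60.
= (670387 − 599345) / 692347 = 71042 / 692347 = 0.102610.

0.1026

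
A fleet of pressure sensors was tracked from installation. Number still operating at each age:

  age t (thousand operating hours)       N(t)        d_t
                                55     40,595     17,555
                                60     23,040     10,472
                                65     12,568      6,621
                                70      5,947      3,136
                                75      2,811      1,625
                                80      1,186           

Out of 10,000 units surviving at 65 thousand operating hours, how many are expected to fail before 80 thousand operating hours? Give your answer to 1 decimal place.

The relevant probability is 1 − 1,186/12,568 = 0.905633.
Expected number = 10,000 × 0.905633 = 9056.3.

9056.3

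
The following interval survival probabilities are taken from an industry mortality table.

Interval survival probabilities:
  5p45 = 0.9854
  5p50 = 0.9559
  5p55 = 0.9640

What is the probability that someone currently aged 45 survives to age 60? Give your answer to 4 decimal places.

Chaining the interval survival probabilities: 0.9854 × 0.9559 × 0.9640.
= 0.908034.

0.9080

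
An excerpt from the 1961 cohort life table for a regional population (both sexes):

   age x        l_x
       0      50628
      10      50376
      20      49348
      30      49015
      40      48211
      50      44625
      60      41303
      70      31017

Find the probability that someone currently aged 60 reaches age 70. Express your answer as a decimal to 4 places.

0.7510

We want 10p60 = l_70/l_60.
The conditional survival probability is l_70/l_60 = 31017/41303 = 0.750962.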